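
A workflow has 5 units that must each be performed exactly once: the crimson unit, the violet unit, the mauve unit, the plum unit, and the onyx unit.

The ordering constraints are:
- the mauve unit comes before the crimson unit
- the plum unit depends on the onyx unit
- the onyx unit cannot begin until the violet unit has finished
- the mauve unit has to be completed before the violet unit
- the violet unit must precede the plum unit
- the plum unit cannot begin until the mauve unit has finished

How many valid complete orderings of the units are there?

4

Only the mauve unit has no prerequisites, so it must go first.
Systematically extending each partial ordering one unit at a time and counting, there are 4 complete orderings.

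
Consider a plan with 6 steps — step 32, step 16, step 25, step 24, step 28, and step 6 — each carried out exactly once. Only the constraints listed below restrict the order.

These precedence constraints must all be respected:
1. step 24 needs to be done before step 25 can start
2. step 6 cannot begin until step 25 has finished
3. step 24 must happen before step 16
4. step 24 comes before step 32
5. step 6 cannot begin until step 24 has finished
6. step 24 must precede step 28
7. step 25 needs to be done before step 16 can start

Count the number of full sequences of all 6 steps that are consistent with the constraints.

40

Step 24 is the only step with nothing required before it, so every ordering starts there.
Enumerating by repeatedly choosing an available step (one whose prerequisites are all placed) gives 40 distinct complete orderings.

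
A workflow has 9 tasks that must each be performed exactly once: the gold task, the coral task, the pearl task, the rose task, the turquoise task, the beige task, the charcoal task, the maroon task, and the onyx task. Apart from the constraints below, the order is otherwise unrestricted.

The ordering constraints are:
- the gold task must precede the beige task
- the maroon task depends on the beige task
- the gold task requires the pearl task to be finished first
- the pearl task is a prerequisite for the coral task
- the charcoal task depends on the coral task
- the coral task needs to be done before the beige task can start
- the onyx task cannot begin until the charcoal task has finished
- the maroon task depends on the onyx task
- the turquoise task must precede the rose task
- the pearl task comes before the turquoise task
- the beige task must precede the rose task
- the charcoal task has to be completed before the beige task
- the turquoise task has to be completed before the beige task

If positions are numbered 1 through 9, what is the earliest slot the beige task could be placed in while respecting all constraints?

6

Every task that must precede the beige task has to come before it. Tracing all chains that end at the beige task, those tasks are: the gold task, the coral task, the pearl task, the turquoise task, the charcoal task — 5 in total.
With 5 mandatory predecessors, the earliest the beige task can sit is position 5+1 = 6, and placing just those 5 first achieves it.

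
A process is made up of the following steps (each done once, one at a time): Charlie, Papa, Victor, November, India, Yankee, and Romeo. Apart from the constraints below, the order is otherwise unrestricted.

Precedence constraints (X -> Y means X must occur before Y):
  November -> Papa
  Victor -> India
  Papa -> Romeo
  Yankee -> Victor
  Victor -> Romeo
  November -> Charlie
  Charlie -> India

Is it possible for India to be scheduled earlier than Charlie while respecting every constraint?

There is a dependency chain Charlie → India, so India always comes after Charlie.
So no valid ordering can have India before Charlie.

No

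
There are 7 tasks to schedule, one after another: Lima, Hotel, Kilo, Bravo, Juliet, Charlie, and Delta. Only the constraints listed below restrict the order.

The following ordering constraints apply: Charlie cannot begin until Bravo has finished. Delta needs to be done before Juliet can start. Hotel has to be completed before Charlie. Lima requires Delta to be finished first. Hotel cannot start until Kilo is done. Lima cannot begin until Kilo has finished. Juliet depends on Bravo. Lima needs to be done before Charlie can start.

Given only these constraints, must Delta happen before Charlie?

There is a constraint chain Delta → Lima → Charlie.
That forces Delta before Charlie in every valid schedule.

Yes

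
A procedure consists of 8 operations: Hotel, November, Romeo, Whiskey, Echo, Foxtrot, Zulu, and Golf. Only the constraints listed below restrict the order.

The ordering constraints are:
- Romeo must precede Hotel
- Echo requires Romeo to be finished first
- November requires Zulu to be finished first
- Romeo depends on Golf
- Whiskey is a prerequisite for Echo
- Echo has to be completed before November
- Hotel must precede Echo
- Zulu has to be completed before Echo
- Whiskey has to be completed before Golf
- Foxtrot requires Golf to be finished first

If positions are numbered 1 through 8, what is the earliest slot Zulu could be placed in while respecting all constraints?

1

Nothing is required before Zulu; it can be the very first operation.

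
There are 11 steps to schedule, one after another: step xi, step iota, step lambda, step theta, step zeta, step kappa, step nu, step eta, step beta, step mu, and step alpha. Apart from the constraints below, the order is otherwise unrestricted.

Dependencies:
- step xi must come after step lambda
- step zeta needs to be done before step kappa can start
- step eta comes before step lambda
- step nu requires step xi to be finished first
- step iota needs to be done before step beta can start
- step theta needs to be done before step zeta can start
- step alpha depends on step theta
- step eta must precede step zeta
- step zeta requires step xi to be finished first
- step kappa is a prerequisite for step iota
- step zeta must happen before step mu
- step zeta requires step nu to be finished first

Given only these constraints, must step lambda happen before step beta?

Chaining the stated constraints: step lambda → step xi → step zeta → step kappa → step iota → step beta.
That forces step lambda before step beta in every valid schedule.

Yes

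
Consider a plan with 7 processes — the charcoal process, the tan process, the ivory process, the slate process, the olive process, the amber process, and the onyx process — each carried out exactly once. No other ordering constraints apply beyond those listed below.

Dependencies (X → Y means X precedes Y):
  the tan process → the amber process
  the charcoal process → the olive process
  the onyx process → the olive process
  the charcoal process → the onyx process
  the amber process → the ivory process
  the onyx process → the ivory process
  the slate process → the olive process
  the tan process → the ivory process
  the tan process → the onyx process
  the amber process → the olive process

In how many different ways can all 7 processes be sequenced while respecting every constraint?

The processes with no prerequisites are the charcoal process, the tan process, the slate process; any of them can be placed first.
Systematically extending each partial ordering one process at a time and counting, there are 55 complete orderings.

55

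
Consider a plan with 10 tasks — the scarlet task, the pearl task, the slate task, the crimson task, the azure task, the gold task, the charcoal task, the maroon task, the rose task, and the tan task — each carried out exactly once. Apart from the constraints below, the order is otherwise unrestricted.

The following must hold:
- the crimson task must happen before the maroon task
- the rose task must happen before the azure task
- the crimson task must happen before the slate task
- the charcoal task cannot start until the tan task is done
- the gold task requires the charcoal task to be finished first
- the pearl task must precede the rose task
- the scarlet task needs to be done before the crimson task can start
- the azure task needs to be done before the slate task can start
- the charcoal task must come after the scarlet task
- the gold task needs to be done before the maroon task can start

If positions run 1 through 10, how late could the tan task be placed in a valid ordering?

Every task that must follow the tan task has to come after it. Tracing all chains starting from the tan task, those tasks are: the gold task, the charcoal task, the maroon task — 3 in total.
With 3 mandatory successors out of 10 tasks total, the latest slot for the tan task is 10−3 = 7, and it's reachable by doing all non-successors before the tan task.

7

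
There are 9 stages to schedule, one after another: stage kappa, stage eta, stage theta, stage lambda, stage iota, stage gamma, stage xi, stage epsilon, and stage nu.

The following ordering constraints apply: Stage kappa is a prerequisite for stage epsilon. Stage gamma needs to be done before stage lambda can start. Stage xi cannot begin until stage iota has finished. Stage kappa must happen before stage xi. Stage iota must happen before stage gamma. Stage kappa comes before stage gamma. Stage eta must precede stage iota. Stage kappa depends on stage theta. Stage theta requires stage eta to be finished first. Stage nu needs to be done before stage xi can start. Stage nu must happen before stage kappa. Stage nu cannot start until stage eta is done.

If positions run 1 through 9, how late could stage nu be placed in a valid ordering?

Every stage that must follow stage nu has to come after it. Tracing all chains starting from stage nu, those stages are: stage kappa, stage lambda, stage gamma, stage xi, stage epsilon — 5 in total.
With 5 mandatory successors out of 9 stages total, the latest slot for stage nu is 9−5 = 4, and it's reachable by doing all non-successors before stage nu.

4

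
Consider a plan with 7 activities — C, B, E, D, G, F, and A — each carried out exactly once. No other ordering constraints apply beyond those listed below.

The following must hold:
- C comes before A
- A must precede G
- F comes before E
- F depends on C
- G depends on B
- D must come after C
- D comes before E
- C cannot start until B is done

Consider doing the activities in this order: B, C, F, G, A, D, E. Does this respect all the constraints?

The sequence places G ahead of A.
That contradicts the constraint that A must precede G.

No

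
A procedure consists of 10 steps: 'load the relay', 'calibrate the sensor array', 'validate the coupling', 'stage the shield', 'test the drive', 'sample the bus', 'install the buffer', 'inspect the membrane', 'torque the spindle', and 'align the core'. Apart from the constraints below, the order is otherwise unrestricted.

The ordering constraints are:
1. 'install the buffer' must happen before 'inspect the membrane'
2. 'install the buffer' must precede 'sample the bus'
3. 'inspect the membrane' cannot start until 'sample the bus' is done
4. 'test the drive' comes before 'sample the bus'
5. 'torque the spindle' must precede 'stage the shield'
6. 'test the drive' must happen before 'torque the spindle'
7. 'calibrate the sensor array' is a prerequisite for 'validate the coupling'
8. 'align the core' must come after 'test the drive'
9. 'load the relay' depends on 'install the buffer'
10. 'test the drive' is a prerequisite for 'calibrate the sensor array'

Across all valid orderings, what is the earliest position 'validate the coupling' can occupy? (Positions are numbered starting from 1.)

Every step that must precede 'validate the coupling' has to come before it. Tracing all chains that end at 'validate the coupling', those steps are: 'calibrate the sensor array', 'test the drive' — 2 in total.
With 2 mandatory predecessors, the earliest 'validate the coupling' can sit is position 2+1 = 3, and placing just those 2 first achieves it.

3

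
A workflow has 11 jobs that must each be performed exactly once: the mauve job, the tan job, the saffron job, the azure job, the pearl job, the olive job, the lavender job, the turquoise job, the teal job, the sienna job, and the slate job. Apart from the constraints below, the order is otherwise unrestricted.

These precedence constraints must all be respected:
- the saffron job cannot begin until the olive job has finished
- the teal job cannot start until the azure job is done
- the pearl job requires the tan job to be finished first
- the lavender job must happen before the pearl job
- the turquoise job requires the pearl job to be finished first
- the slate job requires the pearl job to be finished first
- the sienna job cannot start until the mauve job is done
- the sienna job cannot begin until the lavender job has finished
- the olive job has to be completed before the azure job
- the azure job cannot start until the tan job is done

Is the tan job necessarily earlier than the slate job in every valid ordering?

Following the dependencies: the tan job → the pearl job → the slate job.
Hence the tan job necessarily comes before the slate job.

Yes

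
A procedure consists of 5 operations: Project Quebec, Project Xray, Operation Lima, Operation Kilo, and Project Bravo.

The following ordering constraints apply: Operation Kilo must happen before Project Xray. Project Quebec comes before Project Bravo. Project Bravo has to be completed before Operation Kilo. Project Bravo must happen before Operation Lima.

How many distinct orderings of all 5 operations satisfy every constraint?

3

Only Project Quebec has no prerequisites, so it must go first.
Counting all ways to extend the partial order to a total order gives 3.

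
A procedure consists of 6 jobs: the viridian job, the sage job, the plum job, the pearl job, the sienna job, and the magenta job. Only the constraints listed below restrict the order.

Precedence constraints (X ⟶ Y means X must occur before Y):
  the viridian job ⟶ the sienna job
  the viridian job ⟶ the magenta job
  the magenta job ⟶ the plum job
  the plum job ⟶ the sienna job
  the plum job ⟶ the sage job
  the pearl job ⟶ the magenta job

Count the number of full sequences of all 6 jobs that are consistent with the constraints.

2 jobs have no prerequisites (the viridian job, the pearl job), so any of them could come first.
Counting all ways to extend the partial order to a total order gives 4.

4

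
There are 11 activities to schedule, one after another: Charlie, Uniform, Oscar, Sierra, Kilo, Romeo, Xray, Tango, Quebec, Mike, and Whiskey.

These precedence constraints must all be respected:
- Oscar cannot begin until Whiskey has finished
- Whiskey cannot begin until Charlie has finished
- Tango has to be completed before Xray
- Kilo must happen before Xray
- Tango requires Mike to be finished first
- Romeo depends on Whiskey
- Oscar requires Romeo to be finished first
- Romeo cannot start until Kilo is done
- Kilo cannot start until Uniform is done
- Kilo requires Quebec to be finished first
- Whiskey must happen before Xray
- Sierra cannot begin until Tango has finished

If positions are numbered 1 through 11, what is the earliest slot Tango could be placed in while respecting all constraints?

2

Working backwards through the constraints from Tango, its only required predecessor is Mike.
So at minimum 1 activity comes before Tango, putting Tango no earlier than position 2. That position is achievable by scheduling exactly that predecessor first.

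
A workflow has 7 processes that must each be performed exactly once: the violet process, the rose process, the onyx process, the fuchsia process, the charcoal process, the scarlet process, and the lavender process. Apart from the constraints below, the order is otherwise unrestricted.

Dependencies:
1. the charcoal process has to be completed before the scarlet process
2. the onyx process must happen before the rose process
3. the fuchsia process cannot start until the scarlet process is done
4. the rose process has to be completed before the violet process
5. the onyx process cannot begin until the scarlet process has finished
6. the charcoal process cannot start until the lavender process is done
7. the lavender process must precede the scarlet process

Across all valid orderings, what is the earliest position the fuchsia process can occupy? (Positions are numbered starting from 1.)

Every process that must precede the fuchsia process has to come before it. Tracing all chains that end at the fuchsia process, those processes are: the charcoal process, the scarlet process, the lavender process — 3 in total.
So at minimum 3 processes come before the fuchsia process, putting the fuchsia process no earlier than position 4. That position is achievable by scheduling exactly those predecessors first.

4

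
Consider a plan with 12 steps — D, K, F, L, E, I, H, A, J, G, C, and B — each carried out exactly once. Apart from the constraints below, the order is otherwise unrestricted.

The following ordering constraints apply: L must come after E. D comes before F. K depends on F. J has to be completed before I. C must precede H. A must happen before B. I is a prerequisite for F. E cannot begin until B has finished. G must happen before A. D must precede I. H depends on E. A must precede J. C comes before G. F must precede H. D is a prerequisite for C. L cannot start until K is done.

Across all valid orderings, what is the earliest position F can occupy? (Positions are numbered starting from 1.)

Every step that must precede F has to come before it. Tracing all chains that end at F, those steps are: D, I, A, J, G, C — 6 in total.
With 6 mandatory predecessors, the earliest F can sit is position 6+1 = 7, and placing just those 6 first achieves it.

7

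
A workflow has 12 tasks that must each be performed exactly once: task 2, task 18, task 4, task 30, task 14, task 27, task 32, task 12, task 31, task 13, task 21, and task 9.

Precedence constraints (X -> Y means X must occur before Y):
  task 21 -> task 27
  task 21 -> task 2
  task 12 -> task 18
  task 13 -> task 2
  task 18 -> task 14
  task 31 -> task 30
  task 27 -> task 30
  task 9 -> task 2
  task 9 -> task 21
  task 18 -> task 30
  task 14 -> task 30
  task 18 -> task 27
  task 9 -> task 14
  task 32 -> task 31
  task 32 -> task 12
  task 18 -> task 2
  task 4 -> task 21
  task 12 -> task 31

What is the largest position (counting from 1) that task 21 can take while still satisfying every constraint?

9

The tasks that are forced after task 21, directly or by a chain of constraints, are task 2, task 30, task 27. That's 3 tasks.
So at least 3 tasks follow task 21, putting task 21 no later than position 9. That position is achievable by scheduling everything else first.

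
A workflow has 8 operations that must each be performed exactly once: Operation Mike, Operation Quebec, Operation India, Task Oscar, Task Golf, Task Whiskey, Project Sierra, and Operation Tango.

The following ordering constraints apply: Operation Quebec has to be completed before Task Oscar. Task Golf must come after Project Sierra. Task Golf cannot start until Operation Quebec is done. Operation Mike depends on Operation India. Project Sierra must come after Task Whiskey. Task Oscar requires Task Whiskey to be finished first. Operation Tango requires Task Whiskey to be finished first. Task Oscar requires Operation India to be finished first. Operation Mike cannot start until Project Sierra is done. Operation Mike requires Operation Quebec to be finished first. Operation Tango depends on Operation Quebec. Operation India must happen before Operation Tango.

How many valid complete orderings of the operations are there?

402

The operations with no prerequisites are Operation Quebec, Operation India, Task Whiskey; any of them can be placed first.
Counting all ways to extend the partial order to a total order gives 402.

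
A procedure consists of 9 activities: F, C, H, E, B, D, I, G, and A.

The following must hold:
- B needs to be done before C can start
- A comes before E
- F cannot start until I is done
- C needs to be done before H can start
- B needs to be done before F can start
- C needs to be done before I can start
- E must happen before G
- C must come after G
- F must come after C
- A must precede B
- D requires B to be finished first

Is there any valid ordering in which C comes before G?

There is a dependency chain G → C, so C always comes after G.
So no valid ordering can have C before G.

No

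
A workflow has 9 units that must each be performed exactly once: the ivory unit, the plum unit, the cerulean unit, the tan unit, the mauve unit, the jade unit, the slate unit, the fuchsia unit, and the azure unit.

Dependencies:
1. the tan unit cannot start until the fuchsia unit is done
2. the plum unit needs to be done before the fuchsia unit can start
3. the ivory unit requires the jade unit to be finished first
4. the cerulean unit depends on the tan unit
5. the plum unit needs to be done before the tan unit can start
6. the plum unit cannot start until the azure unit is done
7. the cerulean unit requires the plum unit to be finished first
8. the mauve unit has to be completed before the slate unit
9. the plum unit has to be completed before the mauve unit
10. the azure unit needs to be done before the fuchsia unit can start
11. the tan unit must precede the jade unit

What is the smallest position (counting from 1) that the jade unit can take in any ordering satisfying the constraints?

5

Working backwards through the constraints from the jade unit, its full set of required predecessors is the plum unit, the tan unit, the fuchsia unit, the azure unit — 4 of them.
So at minimum 4 units come before the jade unit, putting the jade unit no earlier than position 5. That position is achievable by scheduling exactly those predecessors first.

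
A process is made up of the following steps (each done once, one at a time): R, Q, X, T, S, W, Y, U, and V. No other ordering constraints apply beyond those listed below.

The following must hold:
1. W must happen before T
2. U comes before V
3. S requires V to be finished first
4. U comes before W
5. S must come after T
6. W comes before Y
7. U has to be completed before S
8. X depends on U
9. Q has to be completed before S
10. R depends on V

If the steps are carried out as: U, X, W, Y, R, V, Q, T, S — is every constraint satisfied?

No

Here V comes after R.
But one of the constraints requires V before R, so this ordering violates it.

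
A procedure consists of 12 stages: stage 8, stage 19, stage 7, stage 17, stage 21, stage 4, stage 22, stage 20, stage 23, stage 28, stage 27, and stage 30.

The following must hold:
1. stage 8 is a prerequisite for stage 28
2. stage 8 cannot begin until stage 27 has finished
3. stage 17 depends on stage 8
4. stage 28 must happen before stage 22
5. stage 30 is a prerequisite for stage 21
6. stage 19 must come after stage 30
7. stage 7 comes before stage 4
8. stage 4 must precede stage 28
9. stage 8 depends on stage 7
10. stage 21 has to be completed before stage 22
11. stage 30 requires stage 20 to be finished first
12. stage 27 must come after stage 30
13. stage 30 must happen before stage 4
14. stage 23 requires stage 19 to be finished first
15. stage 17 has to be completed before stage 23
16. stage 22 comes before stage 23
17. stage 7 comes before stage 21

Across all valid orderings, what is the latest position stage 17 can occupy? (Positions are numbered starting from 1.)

The only stage forced after stage 17 (directly or by a chain) is stage 23.
With 1 mandatory successor out of 12 stages total, the latest slot for stage 17 is 12−1 = 11, and it's reachable by doing all non-successors before stage 17.

11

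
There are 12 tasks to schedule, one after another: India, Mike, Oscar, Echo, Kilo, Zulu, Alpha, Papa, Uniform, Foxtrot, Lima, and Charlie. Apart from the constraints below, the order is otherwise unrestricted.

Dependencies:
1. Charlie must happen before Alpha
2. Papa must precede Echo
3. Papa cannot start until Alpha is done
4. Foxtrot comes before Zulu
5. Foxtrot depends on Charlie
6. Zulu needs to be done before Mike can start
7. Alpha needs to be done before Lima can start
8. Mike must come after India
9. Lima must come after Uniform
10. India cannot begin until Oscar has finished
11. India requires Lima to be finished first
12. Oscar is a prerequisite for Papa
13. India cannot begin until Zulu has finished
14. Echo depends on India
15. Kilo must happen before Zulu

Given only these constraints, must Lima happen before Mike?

Tracing the constraints gives a chain: Lima → India → Mike.
That forces Lima before Mike in every valid schedule.

Yes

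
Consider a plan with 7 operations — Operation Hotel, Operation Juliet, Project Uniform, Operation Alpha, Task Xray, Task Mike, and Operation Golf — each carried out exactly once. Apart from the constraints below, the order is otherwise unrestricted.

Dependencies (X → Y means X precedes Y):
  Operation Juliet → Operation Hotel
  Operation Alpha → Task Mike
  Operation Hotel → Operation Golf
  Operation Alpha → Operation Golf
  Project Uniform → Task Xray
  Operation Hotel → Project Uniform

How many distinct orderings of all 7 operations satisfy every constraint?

The operations with no prerequisites are Operation Juliet, Operation Alpha; any of them can be placed first.
Systematically extending each partial ordering one operation at a time and counting, there are 53 complete orderings.

53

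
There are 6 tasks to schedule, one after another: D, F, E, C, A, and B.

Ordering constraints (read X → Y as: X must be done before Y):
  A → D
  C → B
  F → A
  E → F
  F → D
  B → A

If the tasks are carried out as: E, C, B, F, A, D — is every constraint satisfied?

Going through the constraints one by one, each required predecessor appears earlier in the sequence than its dependent — e.g. E (position 1) is before F (position 4), as required.

Yes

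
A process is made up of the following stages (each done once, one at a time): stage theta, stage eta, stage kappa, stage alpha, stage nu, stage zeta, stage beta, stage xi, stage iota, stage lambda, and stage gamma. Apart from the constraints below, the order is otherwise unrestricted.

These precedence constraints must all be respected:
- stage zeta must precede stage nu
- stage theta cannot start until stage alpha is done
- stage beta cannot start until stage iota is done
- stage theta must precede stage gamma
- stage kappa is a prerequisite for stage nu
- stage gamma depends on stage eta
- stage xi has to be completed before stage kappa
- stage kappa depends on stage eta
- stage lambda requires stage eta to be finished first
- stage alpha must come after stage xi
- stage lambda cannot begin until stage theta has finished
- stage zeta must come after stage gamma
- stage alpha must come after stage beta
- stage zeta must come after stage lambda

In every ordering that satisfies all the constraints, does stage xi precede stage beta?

Stage xi and stage beta are not related by any chain of constraints.
There exist valid orderings with stage beta before stage xi, so stage xi is not required to come first.

No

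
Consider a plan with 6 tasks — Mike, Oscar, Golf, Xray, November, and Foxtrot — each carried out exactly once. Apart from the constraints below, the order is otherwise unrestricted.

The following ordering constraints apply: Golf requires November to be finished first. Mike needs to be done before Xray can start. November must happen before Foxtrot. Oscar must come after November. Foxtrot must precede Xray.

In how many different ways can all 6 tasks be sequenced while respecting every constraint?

52

2 tasks have no prerequisites (Mike, November), so any of them could come first.
Counting all ways to extend the partial order to a total order gives 52.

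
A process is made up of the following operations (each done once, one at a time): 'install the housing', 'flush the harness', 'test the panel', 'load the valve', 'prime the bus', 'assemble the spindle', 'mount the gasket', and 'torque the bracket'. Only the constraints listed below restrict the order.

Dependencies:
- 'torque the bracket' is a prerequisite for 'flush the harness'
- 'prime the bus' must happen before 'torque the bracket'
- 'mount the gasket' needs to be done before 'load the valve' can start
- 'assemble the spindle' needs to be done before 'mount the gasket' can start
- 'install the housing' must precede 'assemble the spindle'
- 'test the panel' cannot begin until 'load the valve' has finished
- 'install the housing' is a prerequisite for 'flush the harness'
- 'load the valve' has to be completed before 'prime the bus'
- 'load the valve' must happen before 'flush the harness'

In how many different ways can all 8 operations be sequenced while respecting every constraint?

4

Only 'install the housing' has no prerequisites, so it must go first.
Counting all ways to extend the partial order to a total order gives 4.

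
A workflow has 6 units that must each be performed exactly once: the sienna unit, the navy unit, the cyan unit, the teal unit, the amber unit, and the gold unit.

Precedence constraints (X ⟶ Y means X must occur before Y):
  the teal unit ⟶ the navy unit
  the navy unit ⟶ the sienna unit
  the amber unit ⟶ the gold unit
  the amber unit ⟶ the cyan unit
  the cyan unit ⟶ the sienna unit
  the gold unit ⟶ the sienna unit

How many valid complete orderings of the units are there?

20

2 units have no prerequisites (the teal unit, the amber unit), so any of them could come first.
Counting all ways to extend the partial order to a total order gives 20.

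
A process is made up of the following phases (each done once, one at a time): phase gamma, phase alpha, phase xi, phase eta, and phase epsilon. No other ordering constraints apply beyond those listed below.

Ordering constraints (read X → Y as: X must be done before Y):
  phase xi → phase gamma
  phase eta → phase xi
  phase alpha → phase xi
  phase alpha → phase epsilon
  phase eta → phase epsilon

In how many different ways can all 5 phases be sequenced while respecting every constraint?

6

2 phases have no prerequisites (phase alpha, phase eta), so any of them could come first.
Counting all ways to extend the partial order to a total order gives 6.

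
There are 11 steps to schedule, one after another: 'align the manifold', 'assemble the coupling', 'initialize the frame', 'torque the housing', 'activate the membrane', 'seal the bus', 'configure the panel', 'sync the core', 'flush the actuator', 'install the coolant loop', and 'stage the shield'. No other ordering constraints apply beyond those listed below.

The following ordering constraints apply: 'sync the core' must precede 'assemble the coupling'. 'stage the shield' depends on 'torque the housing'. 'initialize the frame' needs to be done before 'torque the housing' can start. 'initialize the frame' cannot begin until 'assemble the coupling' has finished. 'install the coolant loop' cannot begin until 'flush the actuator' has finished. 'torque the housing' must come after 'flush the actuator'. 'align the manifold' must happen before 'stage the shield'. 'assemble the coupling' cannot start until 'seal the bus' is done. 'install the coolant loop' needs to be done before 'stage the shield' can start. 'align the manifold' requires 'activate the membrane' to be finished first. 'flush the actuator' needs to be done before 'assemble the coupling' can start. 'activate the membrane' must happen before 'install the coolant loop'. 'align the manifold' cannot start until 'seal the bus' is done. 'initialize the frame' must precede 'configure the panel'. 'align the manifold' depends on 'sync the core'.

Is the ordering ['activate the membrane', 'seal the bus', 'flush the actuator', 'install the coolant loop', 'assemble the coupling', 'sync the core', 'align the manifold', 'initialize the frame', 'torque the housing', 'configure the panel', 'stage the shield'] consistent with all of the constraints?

In the proposed order, 'assemble the coupling' appears before 'sync the core'.
Since 'sync the core' is required before 'assemble the coupling', the ordering is invalid.

No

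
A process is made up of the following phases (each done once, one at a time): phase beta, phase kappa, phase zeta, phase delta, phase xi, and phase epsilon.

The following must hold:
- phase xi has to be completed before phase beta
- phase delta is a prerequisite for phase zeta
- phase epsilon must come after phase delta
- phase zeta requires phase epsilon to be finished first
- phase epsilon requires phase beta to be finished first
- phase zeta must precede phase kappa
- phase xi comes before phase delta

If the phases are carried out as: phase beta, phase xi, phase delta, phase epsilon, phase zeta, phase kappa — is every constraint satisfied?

No

Here phase xi comes after phase beta.
But one of the constraints requires phase xi before phase beta, so this ordering violates it.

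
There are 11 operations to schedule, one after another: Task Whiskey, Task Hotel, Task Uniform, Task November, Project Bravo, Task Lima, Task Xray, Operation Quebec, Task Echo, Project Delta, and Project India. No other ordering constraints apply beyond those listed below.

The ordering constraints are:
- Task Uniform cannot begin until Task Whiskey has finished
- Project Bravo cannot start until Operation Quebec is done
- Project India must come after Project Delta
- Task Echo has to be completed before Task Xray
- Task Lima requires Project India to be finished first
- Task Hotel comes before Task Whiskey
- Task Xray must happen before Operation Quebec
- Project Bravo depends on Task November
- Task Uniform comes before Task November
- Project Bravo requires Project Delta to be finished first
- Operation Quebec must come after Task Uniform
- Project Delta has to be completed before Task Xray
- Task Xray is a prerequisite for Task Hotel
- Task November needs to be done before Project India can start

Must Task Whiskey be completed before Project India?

Yes

Tracing the constraints gives a chain: Task Whiskey → Task Uniform → Task November → Project India.
So Task Whiskey must precede Project India in any valid ordering.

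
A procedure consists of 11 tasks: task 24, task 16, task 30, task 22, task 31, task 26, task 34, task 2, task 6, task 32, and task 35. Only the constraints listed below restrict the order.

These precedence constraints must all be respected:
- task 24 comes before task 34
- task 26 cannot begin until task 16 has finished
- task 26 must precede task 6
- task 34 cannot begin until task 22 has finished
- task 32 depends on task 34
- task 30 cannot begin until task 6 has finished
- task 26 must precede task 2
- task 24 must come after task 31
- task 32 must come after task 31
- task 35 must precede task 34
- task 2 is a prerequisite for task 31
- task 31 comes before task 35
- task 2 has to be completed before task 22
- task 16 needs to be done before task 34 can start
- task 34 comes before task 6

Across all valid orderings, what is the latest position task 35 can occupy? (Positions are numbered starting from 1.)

7

Every task that must follow task 35 has to come after it. Tracing all chains starting from task 35, those tasks are: task 30, task 34, task 6, task 32 — 4 in total.
With 4 mandatory successors out of 11 tasks total, the latest slot for task 35 is 11−4 = 7, and it's reachable by doing all non-successors before task 35.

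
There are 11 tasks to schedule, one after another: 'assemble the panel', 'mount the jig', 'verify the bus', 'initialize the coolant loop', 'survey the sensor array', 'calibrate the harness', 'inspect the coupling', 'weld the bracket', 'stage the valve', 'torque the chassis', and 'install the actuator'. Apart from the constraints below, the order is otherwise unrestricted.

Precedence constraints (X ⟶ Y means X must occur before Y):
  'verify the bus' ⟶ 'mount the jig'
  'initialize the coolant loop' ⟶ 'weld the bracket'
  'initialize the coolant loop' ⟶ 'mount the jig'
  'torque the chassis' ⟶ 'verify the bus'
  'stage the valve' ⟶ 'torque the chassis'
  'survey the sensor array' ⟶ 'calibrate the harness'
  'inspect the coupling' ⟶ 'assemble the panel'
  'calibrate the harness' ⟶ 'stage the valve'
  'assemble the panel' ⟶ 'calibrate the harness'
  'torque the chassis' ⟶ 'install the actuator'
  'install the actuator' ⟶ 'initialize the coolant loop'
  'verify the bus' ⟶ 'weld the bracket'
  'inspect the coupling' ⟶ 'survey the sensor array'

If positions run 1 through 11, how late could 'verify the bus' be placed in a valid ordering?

9

Following every chain forward from 'verify the bus', the tasks that must come later are 'mount the jig', 'weld the bracket' — 2 of them.
So at least 2 tasks follow 'verify the bus', putting 'verify the bus' no later than position 9. That position is achievable by scheduling everything else first.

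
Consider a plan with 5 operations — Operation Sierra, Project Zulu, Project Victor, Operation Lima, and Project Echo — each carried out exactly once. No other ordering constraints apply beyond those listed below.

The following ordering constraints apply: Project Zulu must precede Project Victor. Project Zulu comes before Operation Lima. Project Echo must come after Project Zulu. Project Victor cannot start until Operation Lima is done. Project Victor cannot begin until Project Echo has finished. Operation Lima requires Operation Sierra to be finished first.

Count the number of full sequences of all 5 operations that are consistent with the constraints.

5

The operations with no prerequisites are Operation Sierra, Project Zulu; any of them can be placed first.
Enumerating by repeatedly choosing an available operation (one whose prerequisites are all placed) gives 5 distinct complete orderings.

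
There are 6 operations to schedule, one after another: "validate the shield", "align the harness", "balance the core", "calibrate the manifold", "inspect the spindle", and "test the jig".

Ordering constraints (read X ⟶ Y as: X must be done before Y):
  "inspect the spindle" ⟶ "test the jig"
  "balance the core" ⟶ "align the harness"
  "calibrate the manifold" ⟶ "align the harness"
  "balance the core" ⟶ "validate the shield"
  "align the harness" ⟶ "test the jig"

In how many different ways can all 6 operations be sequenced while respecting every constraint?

The operations with no prerequisites are "balance the core", "calibrate the manifold", "inspect the spindle"; any of them can be placed first.
Systematically extending each partial ordering one operation at a time and counting, there are 33 complete orderings.

33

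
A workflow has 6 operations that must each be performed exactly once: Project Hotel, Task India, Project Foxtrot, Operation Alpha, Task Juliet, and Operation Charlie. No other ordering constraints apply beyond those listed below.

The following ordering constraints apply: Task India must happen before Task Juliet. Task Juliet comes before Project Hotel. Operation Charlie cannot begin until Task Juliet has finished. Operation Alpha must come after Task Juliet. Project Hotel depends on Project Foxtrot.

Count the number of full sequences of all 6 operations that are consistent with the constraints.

The operations with no prerequisites are Task India, Project Foxtrot; any of them can be placed first.
Enumerating by repeatedly choosing an available operation (one whose prerequisites are all placed) gives 24 distinct complete orderings.

24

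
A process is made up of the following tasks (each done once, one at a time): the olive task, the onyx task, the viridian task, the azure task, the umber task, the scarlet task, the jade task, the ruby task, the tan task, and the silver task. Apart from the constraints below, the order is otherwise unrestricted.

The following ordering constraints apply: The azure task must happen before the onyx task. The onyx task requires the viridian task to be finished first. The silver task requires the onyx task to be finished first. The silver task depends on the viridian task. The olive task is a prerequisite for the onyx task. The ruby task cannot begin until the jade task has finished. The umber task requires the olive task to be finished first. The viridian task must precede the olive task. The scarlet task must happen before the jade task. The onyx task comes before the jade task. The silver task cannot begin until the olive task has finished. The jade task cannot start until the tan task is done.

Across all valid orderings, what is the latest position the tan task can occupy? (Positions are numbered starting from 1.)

8

The tasks that are forced after the tan task, directly or by a chain of constraints, are the jade task, the ruby task. That's 2 tasks.
With 2 mandatory successors out of 10 tasks total, the latest slot for the tan task is 10−2 = 8, and it's reachable by doing all non-successors before the tan task.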